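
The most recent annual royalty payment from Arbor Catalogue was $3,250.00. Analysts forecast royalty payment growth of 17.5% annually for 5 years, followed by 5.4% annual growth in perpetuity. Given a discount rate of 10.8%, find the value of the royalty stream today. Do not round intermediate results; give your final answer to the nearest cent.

$104525.28

D_1 = 3818.75000
D_2 = 4487.03125
D_3 = 5272.26172
D_4 = 6194.90752
D_5 = 7279.01634
Terminal value at year 5: TV = D_5×(1+g_2)/(r−g_2) = 7672.08322/0.054 = 142075.61514
P_0 = D_1/(1+r)^1 + D_2/(1+r)^2 + D_3/(1+r)^3 + D_4/(1+r)^4 + D_5/(1+r)^5 + TV/(1+r)^5
    = 3446.52527 + 3654.93429 + 3875.94566 + 4110.32143 + 4358.86975 + 85078.67999 = 104525.27639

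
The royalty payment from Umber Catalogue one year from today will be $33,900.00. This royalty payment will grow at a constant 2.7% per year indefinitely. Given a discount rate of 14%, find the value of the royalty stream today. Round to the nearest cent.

Growing perpetuity: P = D₁ / (r − g) = $33,900.0000 / (0.14 − 0.027) = $300,000.00

$300000.00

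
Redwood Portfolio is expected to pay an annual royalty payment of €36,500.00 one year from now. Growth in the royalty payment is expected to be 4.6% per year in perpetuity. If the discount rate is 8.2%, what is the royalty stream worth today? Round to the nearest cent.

Growing perpetuity: P = D₁ / (r − g) = €36,500.0000 / (0.082 − 0.046) = €1,013,888.89

€1013888.89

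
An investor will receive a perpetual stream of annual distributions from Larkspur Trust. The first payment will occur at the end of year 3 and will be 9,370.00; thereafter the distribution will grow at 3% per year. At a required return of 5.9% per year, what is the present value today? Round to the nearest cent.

Value at end of year 2: C₁ / (r − g) = 9,370.00 / (0.059 − 0.03) = 323,103.4483
Discount to today: PV = 323,103.4483 / (1 + 0.059)^2 = 323,103.4483 / 1.121481 = 288,104.26

288104.26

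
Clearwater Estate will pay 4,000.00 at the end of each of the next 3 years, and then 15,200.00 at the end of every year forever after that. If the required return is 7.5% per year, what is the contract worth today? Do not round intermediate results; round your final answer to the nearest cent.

173540.78

PV of 3-year annuity: 4,000.00 × [1 − (1+0.075)^−3] / 0.075 = 10402.10296
Perpetuity value at year 3: 15,200.00 / 0.075 = 202666.66667
PV of perpetuity: 202666.66667 / (1+0.075)^3 = 163138.67542
Total PV = 10402.10296 + 163138.67542 = 173540.77838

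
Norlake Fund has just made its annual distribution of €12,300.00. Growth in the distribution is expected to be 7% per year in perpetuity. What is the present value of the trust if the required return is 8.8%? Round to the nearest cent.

€731166.67

D₁ = D₀ × (1 + g) = €12,300.00 × 1.07 = €13,161.0000
Growing perpetuity: P = D₁ / (r − g) = €13,161.0000 / (0.088 − 0.07) = €731,166.67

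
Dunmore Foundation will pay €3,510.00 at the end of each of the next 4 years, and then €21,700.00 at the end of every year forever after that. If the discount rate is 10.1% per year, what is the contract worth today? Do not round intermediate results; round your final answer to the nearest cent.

PV of 4-year annuity: €3,510.00 × [1 − (1+0.101)^−4] / 0.101 = 11102.18545
Perpetuity value at year 4: €21,700.00 / 0.101 = 214851.48515
PV of perpetuity: 214851.48515 / (1+0.101)^4 = 146214.04237
Total PV = 11102.18545 + 146214.04237 = 157316.22781

€157316.23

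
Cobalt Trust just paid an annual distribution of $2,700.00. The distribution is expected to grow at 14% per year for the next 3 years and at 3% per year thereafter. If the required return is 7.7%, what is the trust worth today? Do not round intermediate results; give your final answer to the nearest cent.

D_1 = 3078.00000
D_2 = 3508.92000
D_3 = 4000.16880
Terminal value at year 3: TV = D_3×(1+g_2)/(r−g_2) = 4120.17386/0.047 = 87663.27370
P_0 = D_1/(1+r)^1 + D_2/(1+r)^2 + D_3/(1+r)^3 + TV/(1+r)^3
    = 2857.93872 + 3025.11619 + 3202.07285 + 70173.08586 = 79258.21362

$79258.21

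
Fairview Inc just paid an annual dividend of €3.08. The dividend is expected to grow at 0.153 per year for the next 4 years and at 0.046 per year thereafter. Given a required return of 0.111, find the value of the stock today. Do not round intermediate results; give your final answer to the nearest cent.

D_1 = 3.55124
D_2 = 4.09458
D_3 = 4.72105
D_4 = 5.44337
Terminal value at year 4: TV = D_4×(1+g_2)/(r−g_2) = 5.69377/0.065 = 87.59640
P_0 = D_1/(1+r)^1 + D_2/(1+r)^2 + D_3/(1+r)^3 + D_4/(1+r)^4 + TV/(1+r)^4
    = 3.19644 + 3.31727 + 3.44268 + 3.57282 + 57.49499 = 71.02421

€71.02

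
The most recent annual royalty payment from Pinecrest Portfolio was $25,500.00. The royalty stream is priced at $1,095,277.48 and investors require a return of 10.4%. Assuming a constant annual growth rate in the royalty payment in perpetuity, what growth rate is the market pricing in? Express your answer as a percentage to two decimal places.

7.89%

P = D₀(1+g)/(r−g) ⇒ P(r−g) = D₀(1+g) ⇒ g(P+D₀) = P·r − D₀
g = (P·r − D₀)/(P + D₀) = ($1,095,277.48×0.104 − $25,500.00) / ($1,095,277.48 + $25,500.00) = 0.078882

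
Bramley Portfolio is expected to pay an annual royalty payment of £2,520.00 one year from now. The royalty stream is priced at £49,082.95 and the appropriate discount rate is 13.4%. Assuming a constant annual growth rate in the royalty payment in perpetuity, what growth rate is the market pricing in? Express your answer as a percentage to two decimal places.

8.27%

P = D₁/(r−g) ⇒ g = r − D₁/P = 0.134 − £2,520.00/£49,082.95 = 0.082658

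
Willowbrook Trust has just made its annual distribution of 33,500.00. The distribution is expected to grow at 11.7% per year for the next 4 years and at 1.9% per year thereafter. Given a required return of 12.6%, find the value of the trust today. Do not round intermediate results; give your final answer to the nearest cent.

D_1 = 37419.50000
D_2 = 41797.58150
D_3 = 46687.89854
D_4 = 52150.38266
Terminal value at year 4: TV = D_4×(1+g_2)/(r−g_2) = 53141.23993/0.107 = 496647.10219
P_0 = D_1/(1+r)^1 + D_2/(1+r)^2 + D_3/(1+r)^3 + D_4/(1+r)^4 + TV/(1+r)^4
    = 33232.23801 + 32966.61621 + 32703.11751 + 32441.72492 + 308954.37092 = 440298.06757

440298.07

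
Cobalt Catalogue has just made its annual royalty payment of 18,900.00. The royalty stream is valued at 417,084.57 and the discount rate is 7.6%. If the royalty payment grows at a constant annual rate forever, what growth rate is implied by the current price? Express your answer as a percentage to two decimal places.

P = D₀(1+g)/(r−g) ⇒ P(r−g) = D₀(1+g) ⇒ g(P+D₀) = P·r − D₀
g = (P·r − D₀)/(P + D₀) = (417,084.57×0.076 − 18,900.00) / (417,084.57 + 18,900.00) = 0.029355

2.94%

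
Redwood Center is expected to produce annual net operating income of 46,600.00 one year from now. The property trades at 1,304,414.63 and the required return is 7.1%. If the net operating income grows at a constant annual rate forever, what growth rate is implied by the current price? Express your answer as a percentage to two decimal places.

3.53%

P = D₁/(r−g) ⇒ g = r − D₁/P = 0.071 − 46,600.00/1,304,414.63 = 0.035275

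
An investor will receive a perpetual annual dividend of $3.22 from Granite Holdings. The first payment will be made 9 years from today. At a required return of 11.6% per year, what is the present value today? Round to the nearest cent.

Value at end of year 8: C / r = $3.22 / 0.116 = $27.7586
Discount to today: PV = $27.7586 / (1 + 0.116)^8 = $27.7586 / 2.406099 = $11.54

$11.54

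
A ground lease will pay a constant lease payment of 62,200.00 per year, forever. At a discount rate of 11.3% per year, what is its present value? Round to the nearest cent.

550442.48

Level perpetuity: PV = C / r = 62,200.00 / 0.113 = 550,442.48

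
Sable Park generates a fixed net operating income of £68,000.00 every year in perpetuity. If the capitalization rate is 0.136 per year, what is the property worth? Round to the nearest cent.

Level perpetuity: PV = C / r = £68,000.00 / 0.136 = £500,000.00

£500000.00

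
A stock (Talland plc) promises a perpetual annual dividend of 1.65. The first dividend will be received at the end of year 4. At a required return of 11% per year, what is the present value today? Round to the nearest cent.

Value at end of year 3: C / r = 1.65 / 0.11 = 15.0000
Discount to today: PV = 15.0000 / (1 + 0.11)^3 = 15.0000 / 1.367631 = 10.97

10.97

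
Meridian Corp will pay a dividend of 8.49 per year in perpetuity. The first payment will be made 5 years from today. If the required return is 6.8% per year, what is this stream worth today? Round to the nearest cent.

Value at end of year 4: C / r = 8.49 / 0.068 = 124.8529
Discount to today: PV = 124.8529 / (1 + 0.068)^4 = 124.8529 / 1.301023 = 95.97

95.97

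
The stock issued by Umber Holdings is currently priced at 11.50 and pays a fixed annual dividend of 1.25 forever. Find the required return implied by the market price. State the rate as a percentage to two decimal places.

P = C/r ⇒ r = C/P = 1.25/11.50 = 0.108696

10.87%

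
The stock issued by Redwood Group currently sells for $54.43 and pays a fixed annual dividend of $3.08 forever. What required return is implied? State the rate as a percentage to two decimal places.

5.66%

P = C/r ⇒ r = C/P = $3.08/$54.43 = 0.056586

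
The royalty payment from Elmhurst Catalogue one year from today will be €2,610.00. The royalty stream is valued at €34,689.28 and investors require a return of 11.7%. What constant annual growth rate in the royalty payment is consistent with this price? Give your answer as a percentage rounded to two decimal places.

4.18%

P = D₁/(r−g) ⇒ g = r − D₁/P = 0.117 − €2,610.00/€34,689.28 = 0.041761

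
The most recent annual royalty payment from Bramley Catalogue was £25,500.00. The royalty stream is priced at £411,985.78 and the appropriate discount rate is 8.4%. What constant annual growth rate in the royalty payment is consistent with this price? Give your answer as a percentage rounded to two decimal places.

2.08%

P = D₀(1+g)/(r−g) ⇒ P(r−g) = D₀(1+g) ⇒ g(P+D₀) = P·r − D₀
g = (P·r − D₀)/(P + D₀) = (£411,985.78×0.084 − £25,500.00) / (£411,985.78 + £25,500.00) = 0.020816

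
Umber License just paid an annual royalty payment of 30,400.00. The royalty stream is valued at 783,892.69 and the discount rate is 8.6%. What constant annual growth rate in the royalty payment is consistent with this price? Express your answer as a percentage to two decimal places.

P = D₀(1+g)/(r−g) ⇒ P(r−g) = D₀(1+g) ⇒ g(P+D₀) = P·r − D₀
g = (P·r − D₀)/(P + D₀) = (783,892.69×0.086 − 30,400.00) / (783,892.69 + 30,400.00) = 0.045456

4.55%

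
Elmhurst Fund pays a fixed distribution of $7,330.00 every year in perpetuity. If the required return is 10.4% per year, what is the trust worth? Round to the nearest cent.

$70480.77

Level perpetuity: PV = C / r = $7,330.00 / 0.104 = $70,480.77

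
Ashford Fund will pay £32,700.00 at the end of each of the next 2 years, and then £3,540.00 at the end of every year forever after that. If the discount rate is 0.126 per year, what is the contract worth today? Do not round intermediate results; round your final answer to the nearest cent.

PV of 2-year annuity: £32,700.00 × [1 − (1+0.126)^−2] / 0.126 = 54832.01827
Perpetuity value at year 2: £3,540.00 / 0.126 = 28095.23810
PV of perpetuity: 28095.23810 / (1+0.126)^2 = 22159.29483
Total PV = 54832.01827 + 22159.29483 = 76991.31311

£76991.31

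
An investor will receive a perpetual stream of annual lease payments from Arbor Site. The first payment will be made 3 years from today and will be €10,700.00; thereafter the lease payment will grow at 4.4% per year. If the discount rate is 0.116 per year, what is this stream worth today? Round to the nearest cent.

Value at end of year 2: C₁ / (r − g) = €10,700.00 / (0.116 − 0.044) = €148,611.1111
Discount to today: PV = €148,611.1111 / (1 + 0.116)^2 = €148,611.1111 / 1.245456 = €119,322.65

€119322.65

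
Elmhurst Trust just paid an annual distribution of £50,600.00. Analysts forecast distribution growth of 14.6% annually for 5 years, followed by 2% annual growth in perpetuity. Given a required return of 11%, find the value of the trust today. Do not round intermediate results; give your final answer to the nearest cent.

D_1 = 57987.60000
D_2 = 66453.78960
D_3 = 76156.04288
D_4 = 87274.82514
D_5 = 100016.94961
Terminal value at year 5: TV = D_5×(1+g_2)/(r−g_2) = 102017.28861/0.09 = 1133525.42895
P_0 = D_1/(1+r)^1 + D_2/(1+r)^2 + D_3/(1+r)^3 + D_4/(1+r)^4 + D_5/(1+r)^5 + TV/(1+r)^5
    = 52241.08108 + 53935.38641 + 55684.64219 + 57490.63058 + 59355.19158 + 672692.17120 = 951399.10304

£951399.10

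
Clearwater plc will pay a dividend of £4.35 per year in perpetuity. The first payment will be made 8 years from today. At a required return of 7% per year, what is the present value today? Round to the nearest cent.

Value at end of year 7: C / r = £4.35 / 0.07 = £62.1429
Discount to today: PV = £62.1429 / (1 + 0.07)^7 = £62.1429 / 1.605781 = £38.70

£38.70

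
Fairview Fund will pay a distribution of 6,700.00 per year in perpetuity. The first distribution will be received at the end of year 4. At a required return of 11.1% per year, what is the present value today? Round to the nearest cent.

44015.91

Value at end of year 3: C / r = 6,700.00 / 0.111 = 60,360.3604
Discount to today: PV = 60,360.3604 / (1 + 0.111)^3 = 60,360.3604 / 1.371331 = 44,015.91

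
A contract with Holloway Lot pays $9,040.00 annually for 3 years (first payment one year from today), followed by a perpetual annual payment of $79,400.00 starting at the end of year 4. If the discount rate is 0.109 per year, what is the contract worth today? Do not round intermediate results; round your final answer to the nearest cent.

$556201.11

PV of 3-year annuity: $9,040.00 × [1 − (1+0.109)^−3] / 0.109 = 22129.65956
Perpetuity value at year 3: $79,400.00 / 0.109 = 728440.36697
PV of perpetuity: 728440.36697 / (1+0.109)^3 = 534071.45448
Total PV = 22129.65956 + 534071.45448 = 556201.11404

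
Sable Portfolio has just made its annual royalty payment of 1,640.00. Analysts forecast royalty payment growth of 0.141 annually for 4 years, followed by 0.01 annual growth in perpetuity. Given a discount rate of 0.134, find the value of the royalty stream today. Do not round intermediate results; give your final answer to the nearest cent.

20352.82

D_1 = 1871.24000
D_2 = 2135.08484
D_3 = 2436.13180
D_4 = 2779.62639
Terminal value at year 4: TV = D_4×(1+g_2)/(r−g_2) = 2807.42265/0.124 = 22640.50525
P_0 = D_1/(1+r)^1 + D_2/(1+r)^2 + D_3/(1+r)^3 + D_4/(1+r)^4 + TV/(1+r)^4
    = 1650.12346 + 1660.30940 + 1670.55823 + 1680.87032 + 13690.95983 = 20352.82123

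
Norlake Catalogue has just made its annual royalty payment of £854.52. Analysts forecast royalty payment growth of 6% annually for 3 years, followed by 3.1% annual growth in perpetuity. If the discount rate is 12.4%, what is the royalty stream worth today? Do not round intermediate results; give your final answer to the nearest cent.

D_1 = 905.79120
D_2 = 960.13867
D_3 = 1017.74699
Terminal value at year 3: TV = D_3×(1+g_2)/(r−g_2) = 1049.29715/0.093 = 11282.76504
P_0 = D_1/(1+r)^1 + D_2/(1+r)^2 + D_3/(1+r)^3 + TV/(1+r)^3
    = 805.86406 + 759.97856 + 716.70576 + 7945.41545 = 10227.96383

£10227.96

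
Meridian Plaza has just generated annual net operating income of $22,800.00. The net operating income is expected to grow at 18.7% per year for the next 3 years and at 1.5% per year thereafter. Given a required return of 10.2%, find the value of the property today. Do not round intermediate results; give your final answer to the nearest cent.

$411926.20

D_1 = 27063.60000
D_2 = 32124.49320
D_3 = 38131.77343
Terminal value at year 3: TV = D_3×(1+g_2)/(r−g_2) = 38703.75003/0.087 = 444870.69000
P_0 = D_1/(1+r)^1 + D_2/(1+r)^2 + D_3/(1+r)^3 + TV/(1+r)^3
    = 24558.62069 + 26452.88817 + 28493.26520 + 332421.42736 = 411926.20142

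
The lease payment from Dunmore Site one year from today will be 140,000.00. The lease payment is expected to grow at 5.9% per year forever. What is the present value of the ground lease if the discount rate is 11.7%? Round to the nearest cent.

2413793.10

Growing perpetuity: P = D₁ / (r − g) = 140,000.0000 / (0.117 − 0.059) = 2,413,793.10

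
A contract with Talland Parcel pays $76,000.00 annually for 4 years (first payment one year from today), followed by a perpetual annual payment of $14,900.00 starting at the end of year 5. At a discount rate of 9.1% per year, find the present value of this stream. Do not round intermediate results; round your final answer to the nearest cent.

PV of 4-year annuity: $76,000.00 × [1 − (1+0.091)^−4] / 0.091 = 245679.23920
Perpetuity value at year 4: $14,900.00 / 0.091 = 163736.26374
PV of perpetuity: 163736.26374 / (1+0.091)^4 = 115570.20237
Total PV = 245679.23920 + 115570.20237 = 361249.44157

$361249.44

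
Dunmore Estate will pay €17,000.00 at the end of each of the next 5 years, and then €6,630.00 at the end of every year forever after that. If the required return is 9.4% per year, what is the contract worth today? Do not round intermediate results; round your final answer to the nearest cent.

PV of 5-year annuity: €17,000.00 × [1 − (1+0.094)^−5] / 0.094 = 65443.45102
Perpetuity value at year 5: €6,630.00 / 0.094 = 70531.91489
PV of perpetuity: 70531.91489 / (1+0.094)^5 = 45008.96900
Total PV = 65443.45102 + 45008.96900 = 110452.42002

€110452.42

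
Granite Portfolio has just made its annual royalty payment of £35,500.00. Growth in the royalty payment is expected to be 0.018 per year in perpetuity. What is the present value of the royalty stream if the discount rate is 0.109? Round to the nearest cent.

£397131.87

D₁ = D₀ × (1 + g) = £35,500.00 × 1.018 = £36,139.0000
Growing perpetuity: P = D₁ / (r − g) = £36,139.0000 / (0.109 − 0.018) = £397,131.87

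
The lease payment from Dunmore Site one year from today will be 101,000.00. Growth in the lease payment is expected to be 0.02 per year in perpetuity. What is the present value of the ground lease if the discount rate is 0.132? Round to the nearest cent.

901785.71

Growing perpetuity: P = D₁ / (r − g) = 101,000.0000 / (0.132 − 0.02) = 901,785.71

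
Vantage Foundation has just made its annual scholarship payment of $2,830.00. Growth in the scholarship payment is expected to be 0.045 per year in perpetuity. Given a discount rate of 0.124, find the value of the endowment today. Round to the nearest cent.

D₁ = D₀ × (1 + g) = $2,830.00 × 1.045 = $2,957.3500
Growing perpetuity: P = D₁ / (r − g) = $2,957.3500 / (0.124 − 0.045) = $37,434.81

$37434.81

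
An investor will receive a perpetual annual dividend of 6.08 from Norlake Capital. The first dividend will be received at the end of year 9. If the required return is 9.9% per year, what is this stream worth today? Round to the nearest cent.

28.86

Value at end of year 8: C / r = 6.08 / 0.099 = 61.4141
Discount to today: PV = 61.4141 / (1 + 0.099)^8 = 61.4141 / 2.128049 = 28.86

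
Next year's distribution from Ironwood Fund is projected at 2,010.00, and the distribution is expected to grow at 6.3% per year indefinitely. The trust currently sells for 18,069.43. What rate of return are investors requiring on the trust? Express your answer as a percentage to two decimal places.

P = D₁/(r − g) ⇒ r = D₁/P + g = 2,010.0000/18,069.43 + 0.063 = 0.111238 + 0.063 = 0.174238

17.42%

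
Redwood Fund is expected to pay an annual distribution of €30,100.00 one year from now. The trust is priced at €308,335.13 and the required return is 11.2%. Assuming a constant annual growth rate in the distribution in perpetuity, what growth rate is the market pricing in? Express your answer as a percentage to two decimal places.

P = D₁/(r−g) ⇒ g = r − D₁/P = 0.112 − €30,100.00/€308,335.13 = 0.014379

1.44%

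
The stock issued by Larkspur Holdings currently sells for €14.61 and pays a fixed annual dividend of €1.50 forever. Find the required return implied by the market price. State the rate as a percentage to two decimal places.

10.27%

P = C/r ⇒ r = C/P = €1.50/€14.61 = 0.102669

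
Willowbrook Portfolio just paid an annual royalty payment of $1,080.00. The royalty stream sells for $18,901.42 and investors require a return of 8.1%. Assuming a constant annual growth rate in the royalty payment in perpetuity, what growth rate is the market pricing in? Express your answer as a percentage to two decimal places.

2.26%

P = D₀(1+g)/(r−g) ⇒ P(r−g) = D₀(1+g) ⇒ g(P+D₀) = P·r − D₀
g = (P·r − D₀)/(P + D₀) = ($18,901.42×0.081 − $1,080.00) / ($18,901.42 + $1,080.00) = 0.022572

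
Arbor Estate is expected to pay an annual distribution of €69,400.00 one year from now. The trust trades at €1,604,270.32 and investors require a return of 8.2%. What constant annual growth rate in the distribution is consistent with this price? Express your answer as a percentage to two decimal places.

P = D₁/(r−g) ⇒ g = r − D₁/P = 0.082 − €69,400.00/€1,604,270.32 = 0.038740

3.87%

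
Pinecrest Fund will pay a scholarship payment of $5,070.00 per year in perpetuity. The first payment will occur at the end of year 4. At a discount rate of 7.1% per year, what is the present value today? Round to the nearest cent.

$58127.44

Value at end of year 3: C / r = $5,070.00 / 0.071 = $71,408.4507
Discount to today: PV = $71,408.4507 / (1 + 0.071)^3 = $71,408.4507 / 1.228481 = $58,127.44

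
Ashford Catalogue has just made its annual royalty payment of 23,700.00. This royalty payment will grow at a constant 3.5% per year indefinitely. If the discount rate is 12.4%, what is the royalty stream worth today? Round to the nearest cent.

275612.36

D₁ = D₀ × (1 + g) = 23,700.00 × 1.035 = 24,529.5000
Growing perpetuity: P = D₁ / (r − g) = 24,529.5000 / (0.124 − 0.035) = 275,612.36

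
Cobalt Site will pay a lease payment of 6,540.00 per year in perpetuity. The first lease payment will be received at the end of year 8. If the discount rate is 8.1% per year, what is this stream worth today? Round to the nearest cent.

46807.22

Value at end of year 7: C / r = 6,540.00 / 0.081 = 80,740.7407
Discount to today: PV = 80,740.7407 / (1 + 0.081)^7 = 80,740.7407 / 1.724963 = 46,807.22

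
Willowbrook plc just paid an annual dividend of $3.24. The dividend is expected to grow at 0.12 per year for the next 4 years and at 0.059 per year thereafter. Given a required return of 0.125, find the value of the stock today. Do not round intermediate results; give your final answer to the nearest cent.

D_1 = 3.62880
D_2 = 4.06426
D_3 = 4.55197
D_4 = 5.09820
Terminal value at year 4: TV = D_4×(1+g_2)/(r−g_2) = 5.39900/0.066 = 81.80298
P_0 = D_1/(1+r)^1 + D_2/(1+r)^2 + D_3/(1+r)^3 + D_4/(1+r)^4 + TV/(1+r)^4
    = 3.22560 + 3.21126 + 3.19699 + 3.18278 + 51.06920 = 63.88584

$63.89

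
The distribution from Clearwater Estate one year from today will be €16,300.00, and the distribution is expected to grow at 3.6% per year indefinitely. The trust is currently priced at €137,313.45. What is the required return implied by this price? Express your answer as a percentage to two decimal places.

P = D₁/(r − g) ⇒ r = D₁/P + g = €16,300.0000/€137,313.45 + 0.036 = 0.118707 + 0.036 = 0.154707

15.47%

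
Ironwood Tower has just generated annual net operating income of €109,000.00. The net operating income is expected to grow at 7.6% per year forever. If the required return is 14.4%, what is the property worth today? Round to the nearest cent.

D₁ = D₀ × (1 + g) = €109,000.00 × 1.076 = €117,284.0000
Growing perpetuity: P = D₁ / (r − g) = €117,284.0000 / (0.144 − 0.076) = €1,724,764.71

€1724764.71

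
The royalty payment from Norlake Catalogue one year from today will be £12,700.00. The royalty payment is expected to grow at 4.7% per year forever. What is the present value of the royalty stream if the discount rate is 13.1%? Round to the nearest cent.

£151190.48

Growing perpetuity: P = D₁ / (r − g) = £12,700.0000 / (0.131 − 0.047) = £151,190.48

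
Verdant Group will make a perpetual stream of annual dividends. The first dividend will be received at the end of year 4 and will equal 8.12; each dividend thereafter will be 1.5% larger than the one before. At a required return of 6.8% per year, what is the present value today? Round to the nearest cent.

125.77

Value at end of year 3: C₁ / (r − g) = 8.12 / (0.068 − 0.015) = 153.2075
Discount to today: PV = 153.2075 / (1 + 0.068)^3 = 153.2075 / 1.218186 = 125.77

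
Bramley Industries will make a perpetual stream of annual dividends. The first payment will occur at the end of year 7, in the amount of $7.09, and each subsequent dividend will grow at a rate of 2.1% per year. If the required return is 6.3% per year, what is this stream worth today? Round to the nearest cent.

Value at end of year 6: C₁ / (r − g) = $7.09 / (0.063 − 0.021) = $168.8095
Discount to today: PV = $168.8095 / (1 + 0.063)^6 = $168.8095 / 1.442778 = $117.00

$117.00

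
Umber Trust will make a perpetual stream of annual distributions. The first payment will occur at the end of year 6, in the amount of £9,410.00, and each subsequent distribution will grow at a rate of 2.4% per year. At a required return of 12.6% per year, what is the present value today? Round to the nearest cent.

£50967.99

Value at end of year 5: C₁ / (r − g) = £9,410.00 / (0.126 − 0.024) = £92,254.9020
Discount to today: PV = £92,254.9020 / (1 + 0.126)^5 = £92,254.9020 / 1.810056 = £50,967.99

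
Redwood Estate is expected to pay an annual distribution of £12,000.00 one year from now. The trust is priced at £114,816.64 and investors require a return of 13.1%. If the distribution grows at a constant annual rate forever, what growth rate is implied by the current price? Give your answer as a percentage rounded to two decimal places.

2.65%

P = D₁/(r−g) ⇒ g = r − D₁/P = 0.131 − £12,000.00/£114,816.64 = 0.026486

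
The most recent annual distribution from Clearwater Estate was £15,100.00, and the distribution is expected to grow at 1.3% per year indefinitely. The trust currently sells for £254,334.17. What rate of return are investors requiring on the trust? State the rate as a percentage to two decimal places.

D₁ = £15,100.00 × 1.013 = £15,296.3000
P = D₁/(r − g) ⇒ r = D₁/P + g = £15,296.3000/£254,334.17 + 0.013 = 0.060143 + 0.013 = 0.073143

7.31%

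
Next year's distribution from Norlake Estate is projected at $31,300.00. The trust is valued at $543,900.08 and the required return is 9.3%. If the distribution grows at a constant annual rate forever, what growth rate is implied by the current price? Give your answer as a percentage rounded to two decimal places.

P = D₁/(r−g) ⇒ g = r − D₁/P = 0.093 − $31,300.00/$543,900.08 = 0.035453

3.55%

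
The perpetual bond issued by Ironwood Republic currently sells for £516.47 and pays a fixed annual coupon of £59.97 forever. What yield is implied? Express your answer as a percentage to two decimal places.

11.61%

P = C/r ⇒ r = C/P = £59.97/£516.47 = 0.116115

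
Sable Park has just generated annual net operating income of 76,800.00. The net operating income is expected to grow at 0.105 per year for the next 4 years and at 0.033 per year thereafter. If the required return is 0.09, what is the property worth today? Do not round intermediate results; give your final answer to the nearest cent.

D_1 = 84864.00000
D_2 = 93774.72000
D_3 = 103621.06560
D_4 = 114501.27749
Terminal value at year 4: TV = D_4×(1+g_2)/(r−g_2) = 118279.81965/0.057 = 2075084.55518
P_0 = D_1/(1+r)^1 + D_2/(1+r)^2 + D_3/(1+r)^3 + D_4/(1+r)^4 + TV/(1+r)^4
    = 77856.88073 + 78928.30570 + 80014.47504 + 81115.59167 + 1470042.21398 = 1787957.46713

1787957.47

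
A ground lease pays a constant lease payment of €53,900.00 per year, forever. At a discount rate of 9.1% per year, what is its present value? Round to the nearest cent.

Level perpetuity: PV = C / r = €53,900.00 / 0.091 = €592,307.69

€592307.69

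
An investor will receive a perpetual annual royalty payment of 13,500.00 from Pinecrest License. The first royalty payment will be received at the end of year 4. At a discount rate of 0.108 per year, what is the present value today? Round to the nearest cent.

91894.76

Value at end of year 3: C / r = 13,500.00 / 0.108 = 125,000.0000
Discount to today: PV = 125,000.0000 / (1 + 0.108)^3 = 125,000.0000 / 1.360252 = 91,894.76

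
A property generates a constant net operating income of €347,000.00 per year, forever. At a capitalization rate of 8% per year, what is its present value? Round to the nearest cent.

Level perpetuity: PV = C / r = €347,000.00 / 0.08 = €4,337,500.00

€4337500.00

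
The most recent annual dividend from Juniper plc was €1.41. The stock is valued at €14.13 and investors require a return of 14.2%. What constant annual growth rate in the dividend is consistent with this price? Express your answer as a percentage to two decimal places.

3.84%

P = D₀(1+g)/(r−g) ⇒ P(r−g) = D₀(1+g) ⇒ g(P+D₀) = P·r − D₀
g = (P·r − D₀)/(P + D₀) = (€14.13×0.142 − €1.41) / (€14.13 + €1.41) = 0.038382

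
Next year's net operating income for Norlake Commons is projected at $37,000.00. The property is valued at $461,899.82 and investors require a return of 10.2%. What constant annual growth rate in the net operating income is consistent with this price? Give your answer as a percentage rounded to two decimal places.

P = D₁/(r−g) ⇒ g = r − D₁/P = 0.102 − $37,000.00/$461,899.82 = 0.021896

2.19%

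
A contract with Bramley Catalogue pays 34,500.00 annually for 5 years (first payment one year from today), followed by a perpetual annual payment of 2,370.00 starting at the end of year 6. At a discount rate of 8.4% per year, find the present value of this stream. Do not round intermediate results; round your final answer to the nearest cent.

PV of 5-year annuity: 34,500.00 × [1 − (1+0.084)^−5] / 0.084 = 136308.41535
Perpetuity value at year 5: 2,370.00 / 0.084 = 28214.28571
PV of perpetuity: 28214.28571 / (1+0.084)^5 = 18850.49023
Total PV = 136308.41535 + 18850.49023 = 155158.90557

155158.91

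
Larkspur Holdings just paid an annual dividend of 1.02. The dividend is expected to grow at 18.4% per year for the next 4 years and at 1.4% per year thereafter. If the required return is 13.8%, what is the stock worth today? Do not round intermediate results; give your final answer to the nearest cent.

D_1 = 1.20768
D_2 = 1.42989
D_3 = 1.69299
D_4 = 2.00450
Terminal value at year 4: TV = D_4×(1+g_2)/(r−g_2) = 2.03257/0.124 = 16.39167
P_0 = D_1/(1+r)^1 + D_2/(1+r)^2 + D_3/(1+r)^3 + D_4/(1+r)^4 + TV/(1+r)^4
    = 1.06123 + 1.10413 + 1.14876 + 1.19519 + 9.77359 = 14.28290

14.28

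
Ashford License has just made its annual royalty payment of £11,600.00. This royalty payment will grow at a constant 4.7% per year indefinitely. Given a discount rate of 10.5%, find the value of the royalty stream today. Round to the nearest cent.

£209400.00

D₁ = D₀ × (1 + g) = £11,600.00 × 1.047 = £12,145.2000
Growing perpetuity: P = D₁ / (r − g) = £12,145.2000 / (0.105 − 0.047) = £209,400.00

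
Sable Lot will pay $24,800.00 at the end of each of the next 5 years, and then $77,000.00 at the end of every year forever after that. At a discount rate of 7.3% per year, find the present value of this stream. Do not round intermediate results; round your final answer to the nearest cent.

PV of 5-year annuity: $24,800.00 × [1 − (1+0.073)^−5] / 0.073 = 100873.29663
Perpetuity value at year 5: $77,000.00 / 0.073 = 1054794.52055
PV of perpetuity: 1054794.52055 / (1+0.073)^5 = 741599.20441
Total PV = 100873.29663 + 741599.20441 = 842472.50103

$842472.50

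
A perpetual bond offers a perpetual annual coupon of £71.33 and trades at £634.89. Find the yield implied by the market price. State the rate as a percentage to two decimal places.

P = C/r ⇒ r = C/P = £71.33/£634.89 = 0.112350

11.24%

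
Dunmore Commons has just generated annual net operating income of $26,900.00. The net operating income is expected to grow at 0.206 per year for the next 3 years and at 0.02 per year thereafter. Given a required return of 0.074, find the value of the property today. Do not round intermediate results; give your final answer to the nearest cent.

D_1 = 32441.40000
D_2 = 39124.32840
D_3 = 47183.94005
Terminal value at year 3: TV = D_3×(1+g_2)/(r−g_2) = 48127.61885/0.054 = 891252.20095
P_0 = D_1/(1+r)^1 + D_2/(1+r)^2 + D_3/(1+r)^3 + TV/(1+r)^3
    = 30206.14525 + 33918.63238 + 38087.40284 + 719428.72026 = 821640.90072

$821640.90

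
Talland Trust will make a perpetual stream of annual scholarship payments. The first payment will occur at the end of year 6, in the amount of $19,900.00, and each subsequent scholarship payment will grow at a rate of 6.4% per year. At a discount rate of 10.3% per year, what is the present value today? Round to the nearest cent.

$312543.81

Value at end of year 5: C₁ / (r − g) = $19,900.00 / (0.103 − 0.064) = $510,256.4103
Discount to today: PV = $510,256.4103 / (1 + 0.103)^5 = $510,256.4103 / 1.632592 = $312,543.81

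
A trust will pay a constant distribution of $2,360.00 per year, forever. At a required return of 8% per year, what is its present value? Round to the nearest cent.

Level perpetuity: PV = C / r = $2,360.00 / 0.08 = $29,500.00

$29500.00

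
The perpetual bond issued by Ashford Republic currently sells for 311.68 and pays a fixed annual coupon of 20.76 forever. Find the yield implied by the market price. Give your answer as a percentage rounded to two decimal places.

P = C/r ⇒ r = C/P = 20.76/311.68 = 0.066607

6.66%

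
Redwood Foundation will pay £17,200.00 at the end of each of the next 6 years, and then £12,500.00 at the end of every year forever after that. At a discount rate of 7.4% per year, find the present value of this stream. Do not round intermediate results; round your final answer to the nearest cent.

PV of 6-year annuity: £17,200.00 × [1 − (1+0.074)^−6] / 0.074 = 80981.81821
Perpetuity value at year 6: £12,500.00 / 0.074 = 168918.91892
PV of perpetuity: 168918.91892 / (1+0.074)^6 = 110065.85336
Total PV = 80981.81821 + 110065.85336 = 191047.67157

£191047.67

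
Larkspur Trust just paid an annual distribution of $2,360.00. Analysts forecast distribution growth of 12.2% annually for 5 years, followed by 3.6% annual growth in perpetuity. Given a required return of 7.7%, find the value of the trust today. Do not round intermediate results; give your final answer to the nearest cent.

D_1 = 2647.92000
D_2 = 2970.96624
D_3 = 3333.42412
D_4 = 3740.10186
D_5 = 4196.39429
Terminal value at year 5: TV = D_5×(1+g_2)/(r−g_2) = 4347.46449/0.041 = 106035.71917
P_0 = D_1/(1+r)^1 + D_2/(1+r)^2 + D_3/(1+r)^3 + D_4/(1+r)^4 + D_5/(1+r)^5 + TV/(1+r)^5
    = 2458.60724 + 2561.33456 + 2668.35411 + 2779.84523 + 2895.99476 + 73176.84310 = 86540.97901

$86540.98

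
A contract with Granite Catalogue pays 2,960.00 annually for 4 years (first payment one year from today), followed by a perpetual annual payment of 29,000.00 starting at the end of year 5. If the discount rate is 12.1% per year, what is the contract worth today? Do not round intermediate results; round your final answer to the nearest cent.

160743.13

PV of 4-year annuity: 2,960.00 × [1 − (1+0.121)^−4] / 0.121 = 8971.65167
Perpetuity value at year 4: 29,000.00 / 0.121 = 239669.42149
PV of perpetuity: 239669.42149 / (1+0.121)^4 = 151771.48281
Total PV = 8971.65167 + 151771.48281 = 160743.13448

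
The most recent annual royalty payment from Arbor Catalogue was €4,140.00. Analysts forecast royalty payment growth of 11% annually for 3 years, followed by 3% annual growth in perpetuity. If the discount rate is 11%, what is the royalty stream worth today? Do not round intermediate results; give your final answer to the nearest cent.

D_1 = 4595.40000
D_2 = 5100.89400
D_3 = 5661.99234
Terminal value at year 3: TV = D_3×(1+g_2)/(r−g_2) = 5831.85211/0.08 = 72898.15138
P_0 = D_1/(1+r)^1 + D_2/(1+r)^2 + D_3/(1+r)^3 + TV/(1+r)^3
    = 4140.00000 + 4140.00000 + 4140.00000 + 53302.50000 = 65722.50000

€65722.50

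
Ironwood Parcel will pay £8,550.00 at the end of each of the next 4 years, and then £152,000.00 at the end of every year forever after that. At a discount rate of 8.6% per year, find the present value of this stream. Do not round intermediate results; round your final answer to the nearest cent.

£1298594.25

PV of 4-year annuity: £8,550.00 × [1 − (1+0.086)^−4] / 0.086 = 27944.55945
Perpetuity value at year 4: £152,000.00 / 0.086 = 1767441.86047
PV of perpetuity: 1767441.86047 / (1+0.086)^4 = 1270649.69248
Total PV = 27944.55945 + 1270649.69248 = 1298594.25193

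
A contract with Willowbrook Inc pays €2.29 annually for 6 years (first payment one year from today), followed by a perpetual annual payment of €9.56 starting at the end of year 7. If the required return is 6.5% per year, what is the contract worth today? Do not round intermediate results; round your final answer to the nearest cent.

€111.88

PV of 6-year annuity: €2.29 × [1 − (1+0.065)^−6] / 0.065 = 11.08592
Perpetuity value at year 6: €9.56 / 0.065 = 147.07692
PV of perpetuity: 147.07692 / (1+0.065)^6 = 100.79683
Total PV = 11.08592 + 100.79683 = 111.88275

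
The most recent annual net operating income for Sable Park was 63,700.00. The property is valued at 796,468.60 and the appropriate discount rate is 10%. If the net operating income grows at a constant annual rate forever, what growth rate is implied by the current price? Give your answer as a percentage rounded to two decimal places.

P = D₀(1+g)/(r−g) ⇒ P(r−g) = D₀(1+g) ⇒ g(P+D₀) = P·r − D₀
g = (P·r − D₀)/(P + D₀) = (796,468.60×0.1 − 63,700.00) / (796,468.60 + 63,700.00) = 0.018539

1.85%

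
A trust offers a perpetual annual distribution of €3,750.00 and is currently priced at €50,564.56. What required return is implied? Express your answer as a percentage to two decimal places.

7.42%

P = C/r ⇒ r = C/P = €3,750.00/€50,564.56 = 0.074163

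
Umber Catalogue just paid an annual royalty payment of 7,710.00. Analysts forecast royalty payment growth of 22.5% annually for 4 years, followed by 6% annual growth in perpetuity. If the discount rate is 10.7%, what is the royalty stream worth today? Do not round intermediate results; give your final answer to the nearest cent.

D_1 = 9444.75000
D_2 = 11569.81875
D_3 = 14173.02797
D_4 = 17361.95926
Terminal value at year 4: TV = D_4×(1+g_2)/(r−g_2) = 18403.67682/0.047 = 391567.59186
P_0 = D_1/(1+r)^1 + D_2/(1+r)^2 + D_3/(1+r)^3 + D_4/(1+r)^4 + TV/(1+r)^4
    = 8531.84282 + 9441.28948 + 10447.67806 + 11561.34203 + 260745.16057 = 300727.31295

300727.31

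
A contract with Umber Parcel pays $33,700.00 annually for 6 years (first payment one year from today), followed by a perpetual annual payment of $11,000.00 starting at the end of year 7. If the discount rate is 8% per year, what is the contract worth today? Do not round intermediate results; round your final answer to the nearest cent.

$242439.37

PV of 6-year annuity: $33,700.00 × [1 − (1+0.08)^−6] / 0.08 = 155791.04468
Perpetuity value at year 6: $11,000.00 / 0.08 = 137500.00000
PV of perpetuity: 137500.00000 / (1+0.08)^6 = 86648.32370
Total PV = 155791.04468 + 86648.32370 = 242439.36837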